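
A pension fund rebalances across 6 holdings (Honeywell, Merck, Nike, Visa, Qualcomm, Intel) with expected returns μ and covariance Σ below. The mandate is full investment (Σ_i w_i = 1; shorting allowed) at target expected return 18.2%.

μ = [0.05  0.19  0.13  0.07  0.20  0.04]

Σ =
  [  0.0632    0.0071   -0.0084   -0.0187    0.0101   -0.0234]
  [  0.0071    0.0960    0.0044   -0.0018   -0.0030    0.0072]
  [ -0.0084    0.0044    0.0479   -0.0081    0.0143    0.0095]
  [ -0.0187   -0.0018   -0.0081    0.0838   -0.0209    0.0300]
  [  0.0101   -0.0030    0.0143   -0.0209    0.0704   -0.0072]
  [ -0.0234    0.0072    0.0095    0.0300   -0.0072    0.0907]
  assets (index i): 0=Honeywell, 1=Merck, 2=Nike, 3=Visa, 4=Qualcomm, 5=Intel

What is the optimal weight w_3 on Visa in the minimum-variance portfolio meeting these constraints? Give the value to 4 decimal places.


0.2138

x=Σ⁻¹μ = [0.9567  1.9502  2.2093  2.0949  2.9438  -0.1576]
y=Σ⁻¹𝟙 = [25.0177  7.6615  22.1764  19.9047  13.2688  9.0184]
a=μᵀx=1.434684  b=𝟙ᵀx=9.997322  c=𝟙ᵀy=97.047496  D=ac−b²=39.286069
λ₁=(c·0.182−b)/D = (97.047496·0.182−9.997322)/39.286069 = 0.195116
λ₂=(a−b·0.182)/D = (1.434684−9.997322·0.182)/39.286069 = -0.009796
w* = 0.195116·x + -0.009796·y:
  w_0 = 0.195116·0.9567 + -0.009796·25.0177 = -0.0584  (Honeywell)
  w_1 = 0.195116·1.9502 + -0.009796·7.6615 = 0.3055  (Merck)
  w_2 = 0.195116·2.2093 + -0.009796·22.1764 = 0.2138  (Nike)
  w_3 = 0.195116·2.0949 + -0.009796·19.9047 = 0.2138  (Visa)
  w_4 = 0.195116·2.9438 + -0.009796·13.2688 = 0.4444  (Qualcomm)
  w_5 = 0.195116·-0.1576 + -0.009796·9.0184 = -0.1191  (Intel)
Σw_i=1.0000  μᵀw=0.1820
σ²=wᵀΣw=λ₁·μ_p+λ₂ = 0.195116·0.182 + -0.009796 = 0.025715 ≈ 0.0257


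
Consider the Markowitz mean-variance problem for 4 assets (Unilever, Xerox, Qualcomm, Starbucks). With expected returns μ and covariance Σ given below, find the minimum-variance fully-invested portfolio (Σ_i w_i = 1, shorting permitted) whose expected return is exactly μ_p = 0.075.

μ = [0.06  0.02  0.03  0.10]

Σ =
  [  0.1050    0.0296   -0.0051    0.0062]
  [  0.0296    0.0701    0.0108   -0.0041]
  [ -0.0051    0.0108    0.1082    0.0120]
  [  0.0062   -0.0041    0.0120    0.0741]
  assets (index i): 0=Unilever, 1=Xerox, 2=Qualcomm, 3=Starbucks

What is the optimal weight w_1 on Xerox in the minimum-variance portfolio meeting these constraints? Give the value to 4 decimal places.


0.1233

x=Σ⁻¹μ = [0.4609  0.1448  0.1408  1.2962]
y=Σ⁻¹𝟙 = [5.9043  11.4259  6.9935  12.5009]
a=μᵀx=0.164392  b=𝟙ᵀx=2.042674  c=𝟙ᵀy=36.824674  D=ac−b²=1.881155
λ₁=(c·0.075−b)/D = (36.824674·0.075−2.042674)/1.881155 = 0.382306
λ₂=(a−b·0.075)/D = (0.164392−2.042674·0.075)/1.881155 = 0.005949
w* = 0.382306·x + 0.005949·y:
  w_0 = 0.382306·0.4609 + 0.005949·5.9043 = 0.2113  (Unilever)
  w_1 = 0.382306·0.1448 + 0.005949·11.4259 = 0.1233  (Xerox)
  w_2 = 0.382306·0.1408 + 0.005949·6.9935 = 0.0954  (Qualcomm)
  w_3 = 0.382306·1.2962 + 0.005949·12.5009 = 0.5699  (Starbucks)
Σw_i=1.0000  μᵀw=0.0750
σ²=wᵀΣw=λ₁·μ_p+λ₂ = 0.382306·0.075 + 0.005949 = 0.034622 ≈ 0.0346


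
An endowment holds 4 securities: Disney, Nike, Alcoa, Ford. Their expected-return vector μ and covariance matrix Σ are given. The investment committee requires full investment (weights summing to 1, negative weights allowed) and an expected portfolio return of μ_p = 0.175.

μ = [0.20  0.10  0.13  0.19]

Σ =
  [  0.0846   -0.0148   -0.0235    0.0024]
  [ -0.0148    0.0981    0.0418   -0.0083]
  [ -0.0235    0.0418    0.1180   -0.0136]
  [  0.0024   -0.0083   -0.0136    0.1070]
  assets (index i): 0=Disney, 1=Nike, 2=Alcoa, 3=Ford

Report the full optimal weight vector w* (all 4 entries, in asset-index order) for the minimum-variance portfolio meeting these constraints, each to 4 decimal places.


0.4265  0.0715  0.2139  0.2881

g=Σ⁻¹μ = [2.9117  0.9570  1.5712  1.9843]
h=Σ⁻¹𝟙 = [15.8115  9.4394  9.5401  10.9359]
a=μᵀg=1.259320  b=𝟙ᵀg=7.424267  c=𝟙ᵀh=45.726849  D=ac−b²=2.464995
λ₁=(c·0.175−b)/D = (45.726849·0.175−7.424267)/2.464995 = 0.234455
λ₂=(a−b·0.175)/D = (1.259320−7.424267·0.175)/2.464995 = -0.016197
w* = 0.234455·g + -0.016197·h:
  w_0 = 0.234455·2.9117 + -0.016197·15.8115 = 0.4265  (Disney)
  w_1 = 0.234455·0.9570 + -0.016197·9.4394 = 0.0715  (Nike)
  w_2 = 0.234455·1.5712 + -0.016197·9.5401 = 0.2139  (Alcoa)
  w_3 = 0.234455·1.9843 + -0.016197·10.9359 = 0.2881  (Ford)
Σw_i=1.0000  μᵀw=0.1750
σ²=wᵀΣw=λ₁·μ_p+λ₂ = 0.234455·0.175 + -0.016197 = 0.024832 ≈ 0.0248


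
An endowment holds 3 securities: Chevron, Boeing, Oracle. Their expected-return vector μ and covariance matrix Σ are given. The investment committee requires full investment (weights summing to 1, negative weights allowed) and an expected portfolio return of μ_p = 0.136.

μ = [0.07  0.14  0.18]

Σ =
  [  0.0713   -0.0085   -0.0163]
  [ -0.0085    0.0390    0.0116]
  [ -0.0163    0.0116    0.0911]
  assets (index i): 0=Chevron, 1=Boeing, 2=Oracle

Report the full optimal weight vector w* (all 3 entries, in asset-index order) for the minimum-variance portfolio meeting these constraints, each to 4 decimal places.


0.2219  0.4898  0.2883

g=Σ⁻¹μ = [1.8170  3.4313  1.8640]
h=Σ⁻¹𝟙 = [19.7424  26.6371  11.1176]
a=μᵀg=0.943098  b=𝟙ᵀg=7.112321  c=𝟙ᵀh=57.497036  D=ac−b²=3.640247
λ₁=(c·0.136−b)/D = (57.497036·0.136−7.112321)/3.640247 = 0.194293
λ₂=(a−b·0.136)/D = (0.943098−7.112321·0.136)/3.640247 = -0.006642
w* = 0.194293·g + -0.006642·h:
  w_0 = 0.194293·1.8170 + -0.006642·19.7424 = 0.2219  (Chevron)
  w_1 = 0.194293·3.4313 + -0.006642·26.6371 = 0.4898  (Boeing)
  w_2 = 0.194293·1.8640 + -0.006642·11.1176 = 0.2883  (Oracle)
Σw_i=1.0000  μᵀw=0.1360
σ²=wᵀΣw=λ₁·μ_p+λ₂ = 0.194293·0.136 + -0.006642 = 0.019782 ≈ 0.0198


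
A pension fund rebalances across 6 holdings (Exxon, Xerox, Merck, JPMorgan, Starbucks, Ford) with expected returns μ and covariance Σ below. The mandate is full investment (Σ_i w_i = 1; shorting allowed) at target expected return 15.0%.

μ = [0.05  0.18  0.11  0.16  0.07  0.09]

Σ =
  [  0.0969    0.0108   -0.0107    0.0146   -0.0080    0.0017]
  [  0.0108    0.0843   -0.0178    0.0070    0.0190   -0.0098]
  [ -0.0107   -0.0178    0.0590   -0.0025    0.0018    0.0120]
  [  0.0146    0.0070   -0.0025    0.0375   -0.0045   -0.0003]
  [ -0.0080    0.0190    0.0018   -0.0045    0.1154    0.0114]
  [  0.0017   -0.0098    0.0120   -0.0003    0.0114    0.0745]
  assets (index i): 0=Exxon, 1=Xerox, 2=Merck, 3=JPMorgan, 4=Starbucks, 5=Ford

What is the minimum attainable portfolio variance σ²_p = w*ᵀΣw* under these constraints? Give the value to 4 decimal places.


0.0154

p=Σ⁻¹μ = [-0.0882  2.4234  2.5196  4.0508  0.2108  1.1071]
q=Σ⁻¹𝟙 = [8.0127  13.0741  20.9665  23.3816  6.5994  10.6669]
a=μᵀp=1.471463  b=𝟙ᵀp=10.223324  c=𝟙ᵀq=82.701242  D=ac−b²=17.175467
λ₁=(c·0.150−b)/D = (82.701242·0.150−10.223324)/17.175467 = 0.127034
λ₂=(a−b·0.150)/D = (1.471463−10.223324·0.150)/17.175467 = -0.003612
w* = 0.127034·p + -0.003612·q:
  w_0 = 0.127034·-0.0882 + -0.003612·8.0127 = -0.0402  (Exxon)
  w_1 = 0.127034·2.4234 + -0.003612·13.0741 = 0.2606  (Xerox)
  w_2 = 0.127034·2.5196 + -0.003612·20.9665 = 0.2443  (Merck)
  w_3 = 0.127034·4.0508 + -0.003612·23.3816 = 0.4301  (JPMorgan)
  w_4 = 0.127034·0.2108 + -0.003612·6.5994 = 0.0029  (Starbucks)
  w_5 = 0.127034·1.1071 + -0.003612·10.6669 = 0.1021  (Ford)
Σw_i=1.0000  μᵀw=0.1500
σ²=wᵀΣw=λ₁·μ_p+λ₂ = 0.127034·0.150 + -0.003612 = 0.015443 ≈ 0.0154


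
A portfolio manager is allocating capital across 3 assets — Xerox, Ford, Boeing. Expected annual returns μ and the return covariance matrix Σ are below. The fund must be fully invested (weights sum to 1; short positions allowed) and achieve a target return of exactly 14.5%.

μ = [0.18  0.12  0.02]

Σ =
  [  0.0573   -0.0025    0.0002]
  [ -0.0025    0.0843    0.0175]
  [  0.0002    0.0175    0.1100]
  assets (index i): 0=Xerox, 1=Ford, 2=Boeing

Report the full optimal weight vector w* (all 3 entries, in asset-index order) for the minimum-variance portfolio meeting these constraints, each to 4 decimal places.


p=Σ⁻¹μ = [3.2085  1.5327  -0.0679]
q=Σ⁻¹𝟙 = [17.9008  10.8719  7.3287]
a=μᵀp=0.760095  b=𝟙ᵀp=4.673338  c=𝟙ᵀq=36.101385  D=ac−b²=5.600382
λ₁=(c·0.145−b)/D = (36.101385·0.145−4.673338)/5.600382 = 0.100237
λ₂=(a−b·0.145)/D = (0.760095−4.673338·0.145)/5.600382 = 0.014724
w* = 0.100237·p + 0.014724·q:
  w_0 = 0.100237·3.2085 + 0.014724·17.9008 = 0.5852  (Xerox)
  w_1 = 0.100237·1.5327 + 0.014724·10.8719 = 0.3137  (Ford)
  w_2 = 0.100237·-0.0679 + 0.014724·7.3287 = 0.1011  (Boeing)
Σw_i=1.0000  μᵀw=0.1450
σ²=wᵀΣw=λ₁·μ_p+λ₂ = 0.100237·0.145 + 0.014724 = 0.029258 ≈ 0.0293

0.5852  0.3137  0.1011


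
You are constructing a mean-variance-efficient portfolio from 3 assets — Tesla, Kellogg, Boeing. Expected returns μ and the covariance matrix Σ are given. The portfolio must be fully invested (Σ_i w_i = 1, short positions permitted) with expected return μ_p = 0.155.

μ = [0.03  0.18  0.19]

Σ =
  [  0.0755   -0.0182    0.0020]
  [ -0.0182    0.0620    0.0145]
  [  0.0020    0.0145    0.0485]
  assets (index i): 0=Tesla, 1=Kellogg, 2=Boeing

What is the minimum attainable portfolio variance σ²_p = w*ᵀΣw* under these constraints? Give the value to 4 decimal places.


u=Σ⁻¹μ = [0.8995  2.4296  3.1541]
v=Σ⁻¹𝟙 = [17.1351  17.7428  14.6074]
a=μᵀu=1.063587  b=𝟙ᵀu=6.483163  c=𝟙ᵀv=49.485338  D=ac−b²=10.600566
λ₁=(c·0.155−b)/D = (49.485338·0.155−6.483163)/10.600566 = 0.111981
λ₂=(a−b·0.155)/D = (1.063587−6.483163·0.155)/10.600566 = 0.005537
w* = 0.111981·u + 0.005537·v:
  w_0 = 0.111981·0.8995 + 0.005537·17.1351 = 0.1956  (Tesla)
  w_1 = 0.111981·2.4296 + 0.005537·17.7428 = 0.3703  (Kellogg)
  w_2 = 0.111981·3.1541 + 0.005537·14.6074 = 0.4341  (Boeing)
Σw_i=1.0000  μᵀw=0.1550
σ²=wᵀΣw=λ₁·μ_p+λ₂ = 0.111981·0.155 + 0.005537 = 0.022894 ≈ 0.0229

0.0229


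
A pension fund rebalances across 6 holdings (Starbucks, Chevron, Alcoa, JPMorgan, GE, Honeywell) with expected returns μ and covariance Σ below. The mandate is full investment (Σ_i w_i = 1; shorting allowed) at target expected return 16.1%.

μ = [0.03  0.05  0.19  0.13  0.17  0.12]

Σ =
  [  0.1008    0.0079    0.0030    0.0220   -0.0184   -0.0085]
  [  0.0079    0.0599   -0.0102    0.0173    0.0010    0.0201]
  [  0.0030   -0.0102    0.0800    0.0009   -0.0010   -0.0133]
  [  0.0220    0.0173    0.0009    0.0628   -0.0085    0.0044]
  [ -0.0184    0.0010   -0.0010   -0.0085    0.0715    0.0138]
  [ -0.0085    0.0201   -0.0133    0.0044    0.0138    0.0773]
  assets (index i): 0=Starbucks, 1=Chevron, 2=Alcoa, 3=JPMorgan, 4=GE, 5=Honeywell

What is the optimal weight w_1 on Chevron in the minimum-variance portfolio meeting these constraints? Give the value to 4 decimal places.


-0.0335

p=Σ⁻¹μ = [0.3210  0.0967  2.6237  2.1257  2.4680  1.4524]
q=Σ⁻¹𝟙 = [10.0615  11.2111  15.3504  10.5170  15.8890  10.3337]
a=μᵀp=1.383138  b=𝟙ᵀp=9.087353  c=𝟙ᵀq=73.362703  D=ac−b²=18.890725
λ₁=(c·0.161−b)/D = (73.362703·0.161−9.087353)/18.890725 = 0.144200
λ₂=(a−b·0.161)/D = (1.383138−9.087353·0.161)/18.890725 = -0.004231
w* = 0.144200·p + -0.004231·q:
  w_0 = 0.144200·0.3210 + -0.004231·10.0615 = 0.0037  (Starbucks)
  w_1 = 0.144200·0.0967 + -0.004231·11.2111 = -0.0335  (Chevron)
  w_2 = 0.144200·2.6237 + -0.004231·15.3504 = 0.3134  (Alcoa)
  w_3 = 0.144200·2.1257 + -0.004231·10.5170 = 0.2620  (JPMorgan)
  w_4 = 0.144200·2.4680 + -0.004231·15.8890 = 0.2887  (GE)
  w_5 = 0.144200·1.4524 + -0.004231·10.3337 = 0.1657  (Honeywell)
Σw_i=1.0000  μᵀw=0.1610
σ²=wᵀΣw=λ₁·μ_p+λ₂ = 0.144200·0.161 + -0.004231 = 0.018985 ≈ 0.0190


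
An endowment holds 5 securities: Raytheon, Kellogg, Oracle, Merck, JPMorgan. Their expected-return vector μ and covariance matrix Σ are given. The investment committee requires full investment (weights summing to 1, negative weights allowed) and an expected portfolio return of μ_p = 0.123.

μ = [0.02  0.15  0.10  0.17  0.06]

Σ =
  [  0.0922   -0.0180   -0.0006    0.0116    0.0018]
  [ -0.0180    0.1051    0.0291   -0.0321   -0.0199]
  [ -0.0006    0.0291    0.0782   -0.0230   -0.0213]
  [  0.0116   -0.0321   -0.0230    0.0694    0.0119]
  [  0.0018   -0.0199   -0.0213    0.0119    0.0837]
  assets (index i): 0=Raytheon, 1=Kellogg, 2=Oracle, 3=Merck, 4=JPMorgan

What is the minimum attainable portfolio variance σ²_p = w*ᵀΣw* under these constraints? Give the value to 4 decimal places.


x=Σ⁻¹μ = [0.1723  2.3628  1.8830  3.9328  1.1950]
y=Σ⁻¹𝟙 = [10.9521  16.7319  18.1603  23.4245  16.9810]
a=μᵀx=1.286439  b=𝟙ᵀx=9.545886  c=𝟙ᵀy=86.249802  D=ac−b²=19.831173
λ₁=(c·0.123−b)/D = (86.249802·0.123−9.545886)/19.831173 = 0.053594
λ₂=(a−b·0.123)/D = (1.286439−9.545886·0.123)/19.831173 = 0.005663
w* = 0.053594·x + 0.005663·y:
  w_0 = 0.053594·0.1723 + 0.005663·10.9521 = 0.0713  (Raytheon)
  w_1 = 0.053594·2.3628 + 0.005663·16.7319 = 0.2214  (Kellogg)
  w_2 = 0.053594·1.8830 + 0.005663·18.1603 = 0.2038  (Oracle)
  w_3 = 0.053594·3.9328 + 0.005663·23.4245 = 0.3434  (Merck)
  w_4 = 0.053594·1.1950 + 0.005663·16.9810 = 0.1602  (JPMorgan)
Σw_i=1.0000  μᵀw=0.1230
σ²=wᵀΣw=λ₁·μ_p+λ₂ = 0.053594·0.123 + 0.005663 = 0.012255 ≈ 0.0123

0.0123


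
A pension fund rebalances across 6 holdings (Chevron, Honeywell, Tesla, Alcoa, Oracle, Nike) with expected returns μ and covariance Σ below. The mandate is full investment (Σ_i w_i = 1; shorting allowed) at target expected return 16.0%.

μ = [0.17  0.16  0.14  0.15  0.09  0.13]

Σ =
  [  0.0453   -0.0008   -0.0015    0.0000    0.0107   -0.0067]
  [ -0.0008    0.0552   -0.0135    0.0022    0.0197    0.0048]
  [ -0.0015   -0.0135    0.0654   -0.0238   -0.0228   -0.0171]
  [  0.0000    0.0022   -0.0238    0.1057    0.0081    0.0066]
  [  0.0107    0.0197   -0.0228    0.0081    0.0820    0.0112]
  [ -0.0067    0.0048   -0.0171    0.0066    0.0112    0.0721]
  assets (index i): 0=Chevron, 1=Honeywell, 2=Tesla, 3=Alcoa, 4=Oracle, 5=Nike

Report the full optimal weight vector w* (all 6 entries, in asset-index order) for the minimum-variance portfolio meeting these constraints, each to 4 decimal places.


0.3308  0.2699  0.2238  0.1277  -0.0969  0.1447

p=Σ⁻¹μ = [4.3024  3.6391  4.6434  2.1866  0.3536  2.8068]
q=Σ⁻¹𝟙 = [24.3631  21.1789  34.0202  14.7254  9.1988  20.0153]
a=μᵀp=2.688433  b=𝟙ᵀp=17.931877  c=𝟙ᵀq=123.501752  D=ac−b²=10.473975
λ₁=(c·0.160−b)/D = (123.501752·0.160−17.931877)/10.473975 = 0.174566
λ₂=(a−b·0.160)/D = (2.688433−17.931877·0.160)/10.473975 = -0.017249
w* = 0.174566·p + -0.017249·q:
  w_0 = 0.174566·4.3024 + -0.017249·24.3631 = 0.3308  (Chevron)
  w_1 = 0.174566·3.6391 + -0.017249·21.1789 = 0.2699  (Honeywell)
  w_2 = 0.174566·4.6434 + -0.017249·34.0202 = 0.2238  (Tesla)
  w_3 = 0.174566·2.1866 + -0.017249·14.7254 = 0.1277  (Alcoa)
  w_4 = 0.174566·0.3536 + -0.017249·9.1988 = -0.0969  (Oracle)
  w_5 = 0.174566·2.8068 + -0.017249·20.0153 = 0.1447  (Nike)
Σw_i=1.0000  μᵀw=0.1600
σ²=wᵀΣw=λ₁·μ_p+λ₂ = 0.174566·0.160 + -0.017249 = 0.010681 ≈ 0.0107


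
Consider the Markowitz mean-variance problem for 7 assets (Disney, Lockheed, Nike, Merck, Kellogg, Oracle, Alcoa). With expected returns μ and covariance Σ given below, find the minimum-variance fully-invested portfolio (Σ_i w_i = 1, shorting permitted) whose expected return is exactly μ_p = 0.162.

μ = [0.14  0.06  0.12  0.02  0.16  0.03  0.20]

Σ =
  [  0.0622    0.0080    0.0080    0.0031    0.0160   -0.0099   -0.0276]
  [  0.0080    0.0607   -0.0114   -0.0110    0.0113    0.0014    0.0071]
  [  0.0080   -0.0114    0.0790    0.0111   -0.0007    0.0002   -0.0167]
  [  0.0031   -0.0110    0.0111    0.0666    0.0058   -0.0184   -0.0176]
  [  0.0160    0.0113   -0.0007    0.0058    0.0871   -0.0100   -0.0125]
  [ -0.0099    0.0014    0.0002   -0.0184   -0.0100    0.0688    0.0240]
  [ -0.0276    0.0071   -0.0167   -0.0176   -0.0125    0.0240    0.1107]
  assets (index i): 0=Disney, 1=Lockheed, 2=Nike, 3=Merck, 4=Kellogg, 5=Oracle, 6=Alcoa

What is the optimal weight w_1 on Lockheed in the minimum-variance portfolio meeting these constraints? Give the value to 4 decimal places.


0.0008

g=Σ⁻¹μ = [2.8686  0.4000  1.8514  0.6301  1.6873  0.1941  3.0242]
h=Σ⁻¹𝟙 = [18.5290  16.8710  13.1782  23.2312  8.8030  19.0379  15.1192]
a=μᵀg=1.541007  b=𝟙ᵀg=10.655782  c=𝟙ᵀh=114.769511  D=ac−b²=63.314983
λ₁=(c·0.162−b)/D = (114.769511·0.162−10.655782)/63.314983 = 0.125355
λ₂=(a−b·0.162)/D = (1.541007−10.655782·0.162)/63.314983 = -0.002926
w* = 0.125355·g + -0.002926·h:
  w_0 = 0.125355·2.8686 + -0.002926·18.5290 = 0.3054  (Disney)
  w_1 = 0.125355·0.4000 + -0.002926·16.8710 = 0.0008  (Lockheed)
  w_2 = 0.125355·1.8514 + -0.002926·13.1782 = 0.1935  (Nike)
  w_3 = 0.125355·0.6301 + -0.002926·23.2312 = 0.0110  (Merck)
  w_4 = 0.125355·1.6873 + -0.002926·8.8030 = 0.1858  (Kellogg)
  w_5 = 0.125355·0.1941 + -0.002926·19.0379 = -0.0314  (Oracle)
  w_6 = 0.125355·3.0242 + -0.002926·15.1192 = 0.3349  (Alcoa)
Σw_i=1.0000  μᵀw=0.1620
σ²=wᵀΣw=λ₁·μ_p+λ₂ = 0.125355·0.162 + -0.002926 = 0.017382 ≈ 0.0174


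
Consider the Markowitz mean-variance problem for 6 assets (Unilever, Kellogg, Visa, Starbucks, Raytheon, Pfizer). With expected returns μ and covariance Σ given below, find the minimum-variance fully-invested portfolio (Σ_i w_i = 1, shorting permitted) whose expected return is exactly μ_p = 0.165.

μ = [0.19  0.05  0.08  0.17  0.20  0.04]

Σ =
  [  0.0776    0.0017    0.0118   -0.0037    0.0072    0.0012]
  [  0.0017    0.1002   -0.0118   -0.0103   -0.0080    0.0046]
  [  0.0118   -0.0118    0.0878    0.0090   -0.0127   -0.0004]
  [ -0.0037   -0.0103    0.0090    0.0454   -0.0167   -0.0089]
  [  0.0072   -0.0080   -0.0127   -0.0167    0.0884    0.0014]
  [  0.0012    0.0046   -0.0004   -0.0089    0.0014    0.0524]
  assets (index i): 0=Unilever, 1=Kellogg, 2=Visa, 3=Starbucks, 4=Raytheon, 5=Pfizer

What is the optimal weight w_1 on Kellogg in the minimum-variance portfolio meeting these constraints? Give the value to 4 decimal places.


0.0680

x=Σ⁻¹μ = [2.2480  1.3182  0.7010  5.6013  3.3343  1.4638]
y=Σ⁻¹𝟙 = [10.3298  15.3683  11.3668  35.9708  19.9233  23.1623]
a=μᵀx=2.226749  b=𝟙ᵀx=14.666616  c=𝟙ᵀy=116.121378  D=ac−b²=43.463503
λ₁=(c·0.165−b)/D = (116.121378·0.165−14.666616)/43.463503 = 0.103384
λ₂=(a−b·0.165)/D = (2.226749−14.666616·0.165)/43.463503 = -0.004446
w* = 0.103384·x + -0.004446·y:
  w_0 = 0.103384·2.2480 + -0.004446·10.3298 = 0.1865  (Unilever)
  w_1 = 0.103384·1.3182 + -0.004446·15.3683 = 0.0680  (Kellogg)
  w_2 = 0.103384·0.7010 + -0.004446·11.3668 = 0.0219  (Visa)
  w_3 = 0.103384·5.6013 + -0.004446·35.9708 = 0.4191  (Starbucks)
  w_4 = 0.103384·3.3343 + -0.004446·19.9233 = 0.2561  (Raytheon)
  w_5 = 0.103384·1.4638 + -0.004446·23.1623 = 0.0483  (Pfizer)
Σw_i=1.0000  μᵀw=0.1650
σ²=wᵀΣw=λ₁·μ_p+λ₂ = 0.103384·0.165 + -0.004446 = 0.012612 ≈ 0.0126


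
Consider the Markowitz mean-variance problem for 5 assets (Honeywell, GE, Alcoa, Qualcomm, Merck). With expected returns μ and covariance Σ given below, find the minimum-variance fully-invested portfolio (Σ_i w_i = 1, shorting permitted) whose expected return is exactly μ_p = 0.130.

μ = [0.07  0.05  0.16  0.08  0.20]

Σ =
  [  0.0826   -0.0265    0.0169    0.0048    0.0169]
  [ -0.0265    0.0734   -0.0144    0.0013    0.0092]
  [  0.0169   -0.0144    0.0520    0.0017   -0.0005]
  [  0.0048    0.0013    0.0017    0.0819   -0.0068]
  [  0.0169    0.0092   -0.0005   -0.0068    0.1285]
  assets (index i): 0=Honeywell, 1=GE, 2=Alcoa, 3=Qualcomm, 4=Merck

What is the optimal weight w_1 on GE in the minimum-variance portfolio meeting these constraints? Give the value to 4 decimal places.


p=Σ⁻¹μ = [0.1807  1.1923  3.3301  1.0038  1.5134]
q=Σ⁻¹𝟙 = [13.0940  21.5523  20.6304  11.1028  5.1848]
a=μᵀp=0.988059  b=𝟙ᵀp=7.220236  c=𝟙ᵀq=71.564210  D=ac−b²=18.577823
λ₁=(c·0.130−b)/D = (71.564210·0.130−7.220236)/18.577823 = 0.112129
λ₂=(a−b·0.130)/D = (0.988059−7.220236·0.130)/18.577823 = 0.002661
w* = 0.112129·p + 0.002661·q:
  w_0 = 0.112129·0.1807 + 0.002661·13.0940 = 0.0551  (Honeywell)
  w_1 = 0.112129·1.1923 + 0.002661·21.5523 = 0.1910  (GE)
  w_2 = 0.112129·3.3301 + 0.002661·20.6304 = 0.4283  (Alcoa)
  w_3 = 0.112129·1.0038 + 0.002661·11.1028 = 0.1421  (Qualcomm)
  w_4 = 0.112129·1.5134 + 0.002661·5.1848 = 0.1835  (Merck)
Σw_i=1.0000  μᵀw=0.1300
σ²=wᵀΣw=λ₁·μ_p+λ₂ = 0.112129·0.130 + 0.002661 = 0.017237 ≈ 0.0172

0.1910


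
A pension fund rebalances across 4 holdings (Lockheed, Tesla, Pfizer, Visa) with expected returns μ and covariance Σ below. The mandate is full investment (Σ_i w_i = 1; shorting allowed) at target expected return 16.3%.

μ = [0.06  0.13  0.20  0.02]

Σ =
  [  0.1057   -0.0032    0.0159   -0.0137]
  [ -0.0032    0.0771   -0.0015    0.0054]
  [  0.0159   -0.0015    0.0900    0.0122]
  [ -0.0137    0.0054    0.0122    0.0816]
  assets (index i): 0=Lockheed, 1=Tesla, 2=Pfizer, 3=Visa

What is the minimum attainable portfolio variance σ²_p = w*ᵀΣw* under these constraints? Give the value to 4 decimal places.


u=Σ⁻¹μ = [0.2652  1.7516  2.2261  -0.1591]
v=Σ⁻¹𝟙 = [10.2054  12.7108  7.9007  11.9459]
a=μᵀu=0.685661  b=𝟙ᵀu=4.083776  c=𝟙ᵀv=42.762786  D=ac−b²=12.643566
λ₁=(c·0.163−b)/D = (42.762786·0.163−4.083776)/12.643566 = 0.228303
λ₂=(a−b·0.163)/D = (0.685661−4.083776·0.163)/12.643566 = 0.001582
w* = 0.228303·u + 0.001582·v:
  w_0 = 0.228303·0.2652 + 0.001582·10.2054 = 0.0767  (Lockheed)
  w_1 = 0.228303·1.7516 + 0.001582·12.7108 = 0.4200  (Tesla)
  w_2 = 0.228303·2.2261 + 0.001582·7.9007 = 0.5207  (Pfizer)
  w_3 = 0.228303·-0.1591 + 0.001582·11.9459 = -0.0174  (Visa)
Σw_i=1.0000  μᵀw=0.1630
σ²=wᵀΣw=λ₁·μ_p+λ₂ = 0.228303·0.163 + 0.001582 = 0.038796 ≈ 0.0388

0.0388


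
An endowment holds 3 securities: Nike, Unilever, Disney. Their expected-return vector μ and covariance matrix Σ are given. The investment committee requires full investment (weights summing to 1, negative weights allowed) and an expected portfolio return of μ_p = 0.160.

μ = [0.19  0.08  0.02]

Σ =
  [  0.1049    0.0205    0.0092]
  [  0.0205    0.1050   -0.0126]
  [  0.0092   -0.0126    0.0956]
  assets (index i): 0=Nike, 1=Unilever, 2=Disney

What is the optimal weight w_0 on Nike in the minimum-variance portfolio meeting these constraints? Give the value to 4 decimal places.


0.7542

p=Σ⁻¹μ = [1.7165  0.4390  0.1019]
q=Σ⁻¹𝟙 = [6.6963  9.5453  11.0739]
a=μᵀp=0.363297  b=𝟙ᵀp=2.257399  c=𝟙ᵀq=27.315502  D=ac−b²=4.827787
λ₁=(c·0.160−b)/D = (27.315502·0.160−2.257399)/4.827787 = 0.437692
λ₂=(a−b·0.160)/D = (0.363297−2.257399·0.160)/4.827787 = 0.000438
w* = 0.437692·p + 0.000438·q:
  w_0 = 0.437692·1.7165 + 0.000438·6.6963 = 0.7542  (Nike)
  w_1 = 0.437692·0.4390 + 0.000438·9.5453 = 0.1963  (Unilever)
  w_2 = 0.437692·0.1019 + 0.000438·11.0739 = 0.0494  (Disney)
Σw_i=1.0000  μᵀw=0.1600
σ²=wᵀΣw=λ₁·μ_p+λ₂ = 0.437692·0.160 + 0.000438 = 0.070468 ≈ 0.0705


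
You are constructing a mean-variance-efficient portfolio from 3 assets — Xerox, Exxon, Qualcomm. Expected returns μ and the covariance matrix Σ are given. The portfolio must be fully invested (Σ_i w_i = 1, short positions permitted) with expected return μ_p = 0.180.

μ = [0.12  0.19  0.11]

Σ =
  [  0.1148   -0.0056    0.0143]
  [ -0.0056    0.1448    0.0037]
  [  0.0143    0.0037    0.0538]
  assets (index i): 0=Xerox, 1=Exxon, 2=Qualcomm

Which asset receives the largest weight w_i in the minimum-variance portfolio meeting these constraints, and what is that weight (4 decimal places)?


u=Σ⁻¹μ = [0.8950  1.3029  1.7171]
v=Σ⁻¹𝟙 = [7.0155  6.7620  16.2576]
a=μᵀu=0.543828  b=𝟙ᵀu=3.914975  c=𝟙ᵀv=30.035104  D=ac−b²=1.006902
λ₁=(c·0.180−b)/D = (30.035104·0.180−3.914975)/1.006902 = 1.481121
λ₂=(a−b·0.180)/D = (0.543828−3.914975·0.180)/1.006902 = -0.159765
w* = 1.481121·u + -0.159765·v:
  w_0 = 1.481121·0.8950 + -0.159765·7.0155 = 0.2047  (Xerox)
  w_1 = 1.481121·1.3029 + -0.159765·6.7620 = 0.8494  (Exxon)
  w_2 = 1.481121·1.7171 + -0.159765·16.2576 = -0.0541  (Qualcomm)
Σw_i=1.0000  μᵀw=0.1800
σ²=wᵀΣw=λ₁·μ_p+λ₂ = 1.481121·0.180 + -0.159765 = 0.106837 ≈ 0.1068

Exxon (0.8494)


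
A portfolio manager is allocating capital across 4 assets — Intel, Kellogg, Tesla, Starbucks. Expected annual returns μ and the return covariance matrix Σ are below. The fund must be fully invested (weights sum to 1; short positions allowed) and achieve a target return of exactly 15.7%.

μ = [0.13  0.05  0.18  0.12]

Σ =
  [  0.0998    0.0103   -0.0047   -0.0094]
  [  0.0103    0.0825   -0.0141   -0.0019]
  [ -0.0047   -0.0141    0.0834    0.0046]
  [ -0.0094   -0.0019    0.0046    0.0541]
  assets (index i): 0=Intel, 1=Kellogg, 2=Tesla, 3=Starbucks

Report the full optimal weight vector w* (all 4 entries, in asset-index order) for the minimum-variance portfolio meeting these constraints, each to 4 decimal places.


0.2740  -0.0773  0.4808  0.3225

p=Σ⁻¹μ = [1.5398  0.8538  2.2612  2.3234]
q=Σ⁻¹𝟙 = [11.1300  13.5478  13.8205  19.7188]
a=μᵀp=0.928696  b=𝟙ᵀp=6.978234  c=𝟙ᵀq=58.217106  D=ac−b²=5.370224
λ₁=(c·0.157−b)/D = (58.217106·0.157−6.978234)/5.370224 = 0.402563
λ₂=(a−b·0.157)/D = (0.928696−6.978234·0.157)/5.370224 = -0.031076
w* = 0.402563·p + -0.031076·q:
  w_0 = 0.402563·1.5398 + -0.031076·11.1300 = 0.2740  (Intel)
  w_1 = 0.402563·0.8538 + -0.031076·13.5478 = -0.0773  (Kellogg)
  w_2 = 0.402563·2.2612 + -0.031076·13.8205 = 0.4808  (Tesla)
  w_3 = 0.402563·2.3234 + -0.031076·19.7188 = 0.3225  (Starbucks)
Σw_i=1.0000  μᵀw=0.1570
σ²=wᵀΣw=λ₁·μ_p+λ₂ = 0.402563·0.157 + -0.031076 = 0.032126 ≈ 0.0321


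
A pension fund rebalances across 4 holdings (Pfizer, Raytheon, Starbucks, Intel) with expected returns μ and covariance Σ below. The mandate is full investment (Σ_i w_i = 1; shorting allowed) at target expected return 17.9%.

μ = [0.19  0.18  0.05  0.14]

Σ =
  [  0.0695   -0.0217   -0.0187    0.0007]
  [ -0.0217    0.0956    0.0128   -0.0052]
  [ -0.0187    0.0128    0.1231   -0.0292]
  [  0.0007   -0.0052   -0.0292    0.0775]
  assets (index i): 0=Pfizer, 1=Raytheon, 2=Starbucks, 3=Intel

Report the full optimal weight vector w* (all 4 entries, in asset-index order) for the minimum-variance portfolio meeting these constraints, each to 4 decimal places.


x=Σ⁻¹μ = [3.9102  2.7298  1.2957  2.4425]
y=Σ⁻¹𝟙 = [22.7138  14.7053  14.5954  19.1839]
a=μᵀx=1.641019  b=𝟙ᵀx=10.378089  c=𝟙ᵀy=71.198368  D=ac−b²=9.133164
λ₁=(c·0.179−b)/D = (71.198368·0.179−10.378089)/9.133164 = 0.259102
λ₂=(a−b·0.179)/D = (1.641019−10.378089·0.179)/9.133164 = -0.023722
w* = 0.259102·x + -0.023722·y:
  w_0 = 0.259102·3.9102 + -0.023722·22.7138 = 0.4743  (Pfizer)
  w_1 = 0.259102·2.7298 + -0.023722·14.7053 = 0.3584  (Raytheon)
  w_2 = 0.259102·1.2957 + -0.023722·14.5954 = -0.0105  (Starbucks)
  w_3 = 0.259102·2.4425 + -0.023722·19.1839 = 0.1778  (Intel)
Σw_i=1.0000  μᵀw=0.1790
σ²=wᵀΣw=λ₁·μ_p+λ₂ = 0.259102·0.179 + -0.023722 = 0.022657 ≈ 0.0227

0.4743  0.3584  -0.0105  0.1778


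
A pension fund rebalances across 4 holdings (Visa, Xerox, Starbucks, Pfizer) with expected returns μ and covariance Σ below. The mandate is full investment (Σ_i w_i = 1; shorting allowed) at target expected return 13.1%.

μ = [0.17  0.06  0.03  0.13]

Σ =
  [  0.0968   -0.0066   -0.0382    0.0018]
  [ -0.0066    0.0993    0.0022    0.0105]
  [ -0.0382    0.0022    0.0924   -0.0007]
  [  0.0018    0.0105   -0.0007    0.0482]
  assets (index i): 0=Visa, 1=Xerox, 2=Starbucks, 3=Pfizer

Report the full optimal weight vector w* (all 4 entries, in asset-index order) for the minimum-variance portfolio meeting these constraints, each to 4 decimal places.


0.3891  0.0220  0.1303  0.4587

x=Σ⁻¹μ = [2.2366  0.4573  1.2576  2.5322]
y=Σ⁻¹𝟙 = [17.7301  8.9019  18.0800  18.4081]
a=μᵀx=0.774572  b=𝟙ᵀx=6.483687  c=𝟙ᵀy=63.120110  D=ac−b²=6.852885
λ₁=(c·0.131−b)/D = (63.120110·0.131−6.483687)/6.852885 = 0.260481
λ₂=(a−b·0.131)/D = (0.774572−6.483687·0.131)/6.852885 = -0.010914
w* = 0.260481·x + -0.010914·y:
  w_0 = 0.260481·2.2366 + -0.010914·17.7301 = 0.3891  (Visa)
  w_1 = 0.260481·0.4573 + -0.010914·8.9019 = 0.0220  (Xerox)
  w_2 = 0.260481·1.2576 + -0.010914·18.0800 = 0.1303  (Starbucks)
  w_3 = 0.260481·2.5322 + -0.010914·18.4081 = 0.4587  (Pfizer)
Σw_i=1.0000  μᵀw=0.1310
σ²=wᵀΣw=λ₁·μ_p+λ₂ = 0.260481·0.131 + -0.010914 = 0.023209 ≈ 0.0232


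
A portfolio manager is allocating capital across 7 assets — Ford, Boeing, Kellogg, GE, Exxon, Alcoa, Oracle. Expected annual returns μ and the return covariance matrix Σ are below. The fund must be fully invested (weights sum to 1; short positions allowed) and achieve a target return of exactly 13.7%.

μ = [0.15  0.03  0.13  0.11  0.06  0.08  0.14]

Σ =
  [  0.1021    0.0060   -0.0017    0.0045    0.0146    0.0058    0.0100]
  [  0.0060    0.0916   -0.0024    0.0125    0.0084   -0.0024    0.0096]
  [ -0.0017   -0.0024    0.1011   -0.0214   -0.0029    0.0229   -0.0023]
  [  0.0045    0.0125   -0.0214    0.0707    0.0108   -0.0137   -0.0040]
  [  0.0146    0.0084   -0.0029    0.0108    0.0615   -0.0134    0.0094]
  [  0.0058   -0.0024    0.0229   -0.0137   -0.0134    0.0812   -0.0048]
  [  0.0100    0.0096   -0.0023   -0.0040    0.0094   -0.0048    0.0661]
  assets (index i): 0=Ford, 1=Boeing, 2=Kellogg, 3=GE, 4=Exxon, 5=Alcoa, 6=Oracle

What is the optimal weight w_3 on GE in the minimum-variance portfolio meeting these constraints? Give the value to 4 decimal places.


g=Σ⁻¹μ = [1.0913  -0.2482  1.6134  2.2935  0.3061  1.0133  2.2139]
h=Σ⁻¹𝟙 = [4.7586  6.1850  11.2072  17.8985  12.7525  14.9646  14.2567]
a=μᵀg=1.027662  b=𝟙ᵀg=8.283350  c=𝟙ᵀh=82.022983  D=ac−b²=15.677972
λ₁=(c·0.137−b)/D = (82.022983·0.137−8.283350)/15.677972 = 0.188404
λ₂=(a−b·0.137)/D = (1.027662−8.283350·0.137)/15.677972 = -0.006835
w* = 0.188404·g + -0.006835·h:
  w_0 = 0.188404·1.0913 + -0.006835·4.7586 = 0.1731  (Ford)
  w_1 = 0.188404·-0.2482 + -0.006835·6.1850 = -0.0890  (Boeing)
  w_2 = 0.188404·1.6134 + -0.006835·11.2072 = 0.2274  (Kellogg)
  w_3 = 0.188404·2.2935 + -0.006835·17.8985 = 0.3098  (GE)
  w_4 = 0.188404·0.3061 + -0.006835·12.7525 = -0.0295  (Exxon)
  w_5 = 0.188404·1.0133 + -0.006835·14.9646 = 0.0886  (Alcoa)
  w_6 = 0.188404·2.2139 + -0.006835·14.2567 = 0.3197  (Oracle)
Σw_i=1.0000  μᵀw=0.1370
σ²=wᵀΣw=λ₁·μ_p+λ₂ = 0.188404·0.137 + -0.006835 = 0.018976 ≈ 0.0190

0.3098


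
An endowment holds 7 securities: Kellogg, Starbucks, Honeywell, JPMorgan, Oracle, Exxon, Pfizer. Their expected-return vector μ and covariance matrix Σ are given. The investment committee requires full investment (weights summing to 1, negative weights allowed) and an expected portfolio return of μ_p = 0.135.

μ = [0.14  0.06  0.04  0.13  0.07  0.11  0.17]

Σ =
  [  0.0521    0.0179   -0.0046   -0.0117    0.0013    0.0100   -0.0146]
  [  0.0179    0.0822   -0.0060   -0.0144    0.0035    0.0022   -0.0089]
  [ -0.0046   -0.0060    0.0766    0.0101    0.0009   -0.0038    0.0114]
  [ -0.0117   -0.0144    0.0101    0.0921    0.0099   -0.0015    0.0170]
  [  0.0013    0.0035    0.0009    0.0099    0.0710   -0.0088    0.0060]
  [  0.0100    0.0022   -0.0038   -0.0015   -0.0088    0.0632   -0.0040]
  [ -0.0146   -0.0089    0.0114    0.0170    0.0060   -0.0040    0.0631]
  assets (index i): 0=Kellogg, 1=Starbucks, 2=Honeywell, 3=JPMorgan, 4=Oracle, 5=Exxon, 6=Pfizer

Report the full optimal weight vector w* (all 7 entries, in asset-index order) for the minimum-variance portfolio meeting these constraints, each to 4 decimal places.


g=Σ⁻¹μ = [3.4088  0.5035  0.1889  1.2655  0.6362  1.5170  3.2145]
h=Σ⁻¹𝟙 = [19.9667  11.2876  11.9654  9.6289  12.2017  16.0035  17.1582]
a=μᵀg=1.437379  b=𝟙ᵀg=10.734350  c=𝟙ᵀh=98.211901  D=ac−b²=25.941477
λ₁=(c·0.135−b)/D = (98.211901·0.135−10.734350)/25.941477 = 0.097306
λ₂=(a−b·0.135)/D = (1.437379−10.734350·0.135)/25.941477 = -0.000453
w* = 0.097306·g + -0.000453·h:
  w_0 = 0.097306·3.4088 + -0.000453·19.9667 = 0.3226  (Kellogg)
  w_1 = 0.097306·0.5035 + -0.000453·11.2876 = 0.0439  (Starbucks)
  w_2 = 0.097306·0.1889 + -0.000453·11.9654 = 0.0130  (Honeywell)
  w_3 = 0.097306·1.2655 + -0.000453·9.6289 = 0.1188  (JPMorgan)
  w_4 = 0.097306·0.6362 + -0.000453·12.2017 = 0.0564  (Oracle)
  w_5 = 0.097306·1.5170 + -0.000453·16.0035 = 0.1404  (Exxon)
  w_6 = 0.097306·3.2145 + -0.000453·17.1582 = 0.3050  (Pfizer)
Σw_i=1.0000  μᵀw=0.1350
σ²=wᵀΣw=λ₁·μ_p+λ₂ = 0.097306·0.135 + -0.000453 = 0.012683 ≈ 0.0127

0.3226  0.0439  0.0130  0.1188  0.0564  0.1404  0.3050


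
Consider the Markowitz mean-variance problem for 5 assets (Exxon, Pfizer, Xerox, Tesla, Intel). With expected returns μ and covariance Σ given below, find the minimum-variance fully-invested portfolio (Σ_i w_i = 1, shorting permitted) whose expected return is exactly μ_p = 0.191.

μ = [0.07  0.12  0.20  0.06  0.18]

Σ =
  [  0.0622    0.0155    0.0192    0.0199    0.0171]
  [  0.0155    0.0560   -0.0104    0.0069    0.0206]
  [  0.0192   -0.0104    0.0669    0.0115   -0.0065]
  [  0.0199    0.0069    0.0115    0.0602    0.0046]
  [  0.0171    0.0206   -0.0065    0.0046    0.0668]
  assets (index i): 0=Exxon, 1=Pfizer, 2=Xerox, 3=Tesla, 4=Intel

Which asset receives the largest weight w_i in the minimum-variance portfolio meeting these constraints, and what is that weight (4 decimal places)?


g=Σ⁻¹μ = [-1.5133  2.2575  3.9973  0.2639  2.7566]
h=Σ⁻¹𝟙 = [0.8183  15.3497  16.3291  10.6304  10.8839]
a=μᵀg=1.476446  b=𝟙ᵀg=7.761994  c=𝟙ᵀh=54.011443  D=ac−b²=19.496442
λ₁=(c·0.191−b)/D = (54.011443·0.191−7.761994)/19.496442 = 0.131008
λ₂=(a−b·0.191)/D = (1.476446−7.761994·0.191)/19.496442 = -0.000313
w* = 0.131008·g + -0.000313·h:
  w_0 = 0.131008·-1.5133 + -0.000313·0.8183 = -0.1985  (Exxon)
  w_1 = 0.131008·2.2575 + -0.000313·15.3497 = 0.2910  (Pfizer)
  w_2 = 0.131008·3.9973 + -0.000313·16.3291 = 0.5186  (Xerox)
  w_3 = 0.131008·0.2639 + -0.000313·10.6304 = 0.0313  (Tesla)
  w_4 = 0.131008·2.7566 + -0.000313·10.8839 = 0.3577  (Intel)
Σw_i=1.0000  μᵀw=0.1910
σ²=wᵀΣw=λ₁·μ_p+λ₂ = 0.131008·0.191 + -0.000313 = 0.024710 ≈ 0.0247

Xerox (0.5186)


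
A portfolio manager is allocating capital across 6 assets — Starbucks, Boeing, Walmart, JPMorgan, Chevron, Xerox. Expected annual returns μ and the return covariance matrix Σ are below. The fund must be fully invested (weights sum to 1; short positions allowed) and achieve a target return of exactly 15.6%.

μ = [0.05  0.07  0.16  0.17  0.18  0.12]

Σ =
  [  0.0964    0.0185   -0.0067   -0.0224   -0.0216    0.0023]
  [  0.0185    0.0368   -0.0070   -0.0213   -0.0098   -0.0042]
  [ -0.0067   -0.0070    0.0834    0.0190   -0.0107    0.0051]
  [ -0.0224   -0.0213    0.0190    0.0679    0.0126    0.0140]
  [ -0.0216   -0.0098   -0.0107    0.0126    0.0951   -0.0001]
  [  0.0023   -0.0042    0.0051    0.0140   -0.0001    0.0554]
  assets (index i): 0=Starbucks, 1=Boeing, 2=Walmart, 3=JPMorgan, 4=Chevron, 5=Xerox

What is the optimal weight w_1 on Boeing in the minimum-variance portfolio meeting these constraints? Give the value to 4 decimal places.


p=Σ⁻¹μ = [1.0043  4.2334  1.9146  2.8633  2.3948  1.5498]
q=Σ⁻¹𝟙 = [11.5461  42.6650  12.5534  22.5618  15.9722  13.9774]
a=μᵀp=1.756690  b=𝟙ᵀp=13.960184  c=𝟙ᵀq=119.275828  D=ac−b²=14.643886
λ₁=(c·0.156−b)/D = (119.275828·0.156−13.960184)/14.643886 = 0.317323
λ₂=(a−b·0.156)/D = (1.756690−13.960184·0.156)/14.643886 = -0.028756
w* = 0.317323·p + -0.028756·q:
  w_0 = 0.317323·1.0043 + -0.028756·11.5461 = -0.0133  (Starbucks)
  w_1 = 0.317323·4.2334 + -0.028756·42.6650 = 0.1165  (Boeing)
  w_2 = 0.317323·1.9146 + -0.028756·12.5534 = 0.2466  (Walmart)
  w_3 = 0.317323·2.8633 + -0.028756·22.5618 = 0.2598  (JPMorgan)
  w_4 = 0.317323·2.3948 + -0.028756·15.9722 = 0.3006  (Chevron)
  w_5 = 0.317323·1.5498 + -0.028756·13.9774 = 0.0899  (Xerox)
Σw_i=1.0000  μᵀw=0.1560
σ²=wᵀΣw=λ₁·μ_p+λ₂ = 0.317323·0.156 + -0.028756 = 0.020746 ≈ 0.0207

0.1165


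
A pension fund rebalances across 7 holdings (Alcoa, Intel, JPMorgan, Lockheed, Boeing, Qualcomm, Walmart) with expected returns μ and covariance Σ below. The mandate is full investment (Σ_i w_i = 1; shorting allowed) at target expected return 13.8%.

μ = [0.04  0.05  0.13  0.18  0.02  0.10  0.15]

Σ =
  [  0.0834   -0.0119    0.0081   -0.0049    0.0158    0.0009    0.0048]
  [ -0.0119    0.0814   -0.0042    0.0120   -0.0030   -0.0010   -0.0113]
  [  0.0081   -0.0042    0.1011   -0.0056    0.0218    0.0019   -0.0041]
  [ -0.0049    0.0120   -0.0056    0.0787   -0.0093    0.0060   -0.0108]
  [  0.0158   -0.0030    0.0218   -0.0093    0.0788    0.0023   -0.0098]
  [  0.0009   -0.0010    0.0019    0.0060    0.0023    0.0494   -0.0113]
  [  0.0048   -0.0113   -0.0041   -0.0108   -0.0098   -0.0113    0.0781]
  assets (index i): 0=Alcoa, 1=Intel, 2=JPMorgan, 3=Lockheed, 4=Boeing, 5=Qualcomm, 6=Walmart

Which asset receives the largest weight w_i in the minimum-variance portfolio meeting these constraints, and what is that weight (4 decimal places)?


Walmart (0.2885)

p=Σ⁻¹μ = [0.3406  0.7969  1.4160  2.5486  0.4092  2.2975  2.8255]
q=Σ⁻¹𝟙 = [10.4021  15.8914  8.2340  14.2649  12.6565  22.7101  21.7429]
a=μᵀp=1.358054  b=𝟙ᵀp=10.634345  c=𝟙ᵀq=105.901993  D=ac−b²=30.731284
λ₁=(c·0.138−b)/D = (105.901993·0.138−10.634345)/30.731284 = 0.129514
λ₂=(a−b·0.138)/D = (1.358054−10.634345·0.138)/30.731284 = -0.003563
w* = 0.129514·p + -0.003563·q:
  w_0 = 0.129514·0.3406 + -0.003563·10.4021 = 0.0071  (Alcoa)
  w_1 = 0.129514·0.7969 + -0.003563·15.8914 = 0.0466  (Intel)
  w_2 = 0.129514·1.4160 + -0.003563·8.2340 = 0.1541  (JPMorgan)
  w_3 = 0.129514·2.5486 + -0.003563·14.2649 = 0.2793  (Lockheed)
  w_4 = 0.129514·0.4092 + -0.003563·12.6565 = 0.0079  (Boeing)
  w_5 = 0.129514·2.2975 + -0.003563·22.7101 = 0.2166  (Qualcomm)
  w_6 = 0.129514·2.8255 + -0.003563·21.7429 = 0.2885  (Walmart)
Σw_i=1.0000  μᵀw=0.1380
σ²=wᵀΣw=λ₁·μ_p+λ₂ = 0.129514·0.138 + -0.003563 = 0.014310 ≈ 0.0143


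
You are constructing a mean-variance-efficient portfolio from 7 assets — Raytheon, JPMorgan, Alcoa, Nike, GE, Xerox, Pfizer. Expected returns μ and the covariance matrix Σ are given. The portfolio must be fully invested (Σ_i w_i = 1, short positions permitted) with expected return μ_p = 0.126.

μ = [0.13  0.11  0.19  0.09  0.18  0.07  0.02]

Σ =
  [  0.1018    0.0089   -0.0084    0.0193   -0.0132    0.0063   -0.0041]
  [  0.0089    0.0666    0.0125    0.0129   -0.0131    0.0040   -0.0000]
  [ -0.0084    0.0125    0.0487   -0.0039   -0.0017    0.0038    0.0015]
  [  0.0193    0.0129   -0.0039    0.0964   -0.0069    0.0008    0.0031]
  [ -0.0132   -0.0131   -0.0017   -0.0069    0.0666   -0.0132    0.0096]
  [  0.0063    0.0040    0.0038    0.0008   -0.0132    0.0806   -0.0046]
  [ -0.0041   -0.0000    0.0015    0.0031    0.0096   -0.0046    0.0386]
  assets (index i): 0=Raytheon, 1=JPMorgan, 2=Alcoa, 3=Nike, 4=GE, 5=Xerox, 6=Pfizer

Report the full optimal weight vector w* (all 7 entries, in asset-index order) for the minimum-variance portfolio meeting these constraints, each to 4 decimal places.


p=Σ⁻¹μ = [1.7493  1.1644  4.0298  0.8589  3.7283  1.0677  -0.3216]
q=Σ⁻¹𝟙 = [11.5521  11.5178  19.0933  7.9213  20.5443  14.5957  22.3856]
a=μᵀp=1.937855  b=𝟙ᵀp=12.276749  c=𝟙ᵀq=107.610031  D=ac−b²=57.814050
λ₁=(c·0.126−b)/D = (107.610031·0.126−12.276749)/57.814050 = 0.022177
λ₂=(a−b·0.126)/D = (1.937855−12.276749·0.126)/57.814050 = 0.006763
w* = 0.022177·p + 0.006763·q:
  w_0 = 0.022177·1.7493 + 0.006763·11.5521 = 0.1169  (Raytheon)
  w_1 = 0.022177·1.1644 + 0.006763·11.5178 = 0.1037  (JPMorgan)
  w_2 = 0.022177·4.0298 + 0.006763·19.0933 = 0.2185  (Alcoa)
  w_3 = 0.022177·0.8589 + 0.006763·7.9213 = 0.0726  (Nike)
  w_4 = 0.022177·3.7283 + 0.006763·20.5443 = 0.2216  (GE)
  w_5 = 0.022177·1.0677 + 0.006763·14.5957 = 0.1224  (Xerox)
  w_6 = 0.022177·-0.3216 + 0.006763·22.3856 = 0.1443  (Pfizer)
Σw_i=1.0000  μᵀw=0.1260
σ²=wᵀΣw=λ₁·μ_p+λ₂ = 0.022177·0.126 + 0.006763 = 0.009557 ≈ 0.0096

0.1169  0.1037  0.2185  0.0726  0.2216  0.1224  0.1443
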